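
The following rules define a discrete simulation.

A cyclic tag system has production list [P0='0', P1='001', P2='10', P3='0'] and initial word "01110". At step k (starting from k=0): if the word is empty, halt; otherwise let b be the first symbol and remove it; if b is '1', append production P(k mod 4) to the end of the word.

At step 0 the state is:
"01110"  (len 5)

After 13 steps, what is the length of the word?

t=0: "01110"  (len 5)
t=1: "1110"  (len 4)
t=2: "110001"  (len 6)
t=3: "1000110"  (len 7)
t=4: "0001100"  (len 7)
t=5: "001100"  (len 6)
t=6: "01100"  (len 5)
t=7: "1100"  (len 4)
t=8: "1000"  (len 4)
t=9: "0000"  (len 4)
t=10: "000"  (len 3)
t=11: "00"  (len 2)
t=12: "0"  (len 1)
t=13: (halted — word empty)

0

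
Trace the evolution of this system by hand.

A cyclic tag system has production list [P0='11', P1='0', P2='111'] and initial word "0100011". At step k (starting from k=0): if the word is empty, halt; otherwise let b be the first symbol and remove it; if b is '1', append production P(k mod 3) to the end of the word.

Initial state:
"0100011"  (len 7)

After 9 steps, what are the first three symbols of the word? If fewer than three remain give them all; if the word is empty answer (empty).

111

step 0: "0100011"  (len 7)
step 1: "100011"  (len 6)
step 2: "000110"  (len 6)
step 3: "00110"  (len 5)
step 4: "0110"  (len 4)
step 5: "110"  (len 3)
step 6: "10111"  (len 5)
step 7: "011111"  (len 6)
step 8: "11111"  (len 5)
step 9: "1111111"  (len 7)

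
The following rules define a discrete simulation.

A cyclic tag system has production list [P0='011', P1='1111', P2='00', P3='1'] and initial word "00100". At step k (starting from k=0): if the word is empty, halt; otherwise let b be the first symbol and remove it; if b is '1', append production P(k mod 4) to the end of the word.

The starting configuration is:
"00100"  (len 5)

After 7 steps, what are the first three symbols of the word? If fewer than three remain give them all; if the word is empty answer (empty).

gen 0: "00100"  (len 5)
gen 1: "0100"  (len 4)
gen 2: "100"  (len 3)
gen 3: "0000"  (len 4)
gen 4: "000"  (len 3)
gen 5: "00"  (len 2)
gen 6: "0"  (len 1)
gen 7: (halted — word empty)

(empty)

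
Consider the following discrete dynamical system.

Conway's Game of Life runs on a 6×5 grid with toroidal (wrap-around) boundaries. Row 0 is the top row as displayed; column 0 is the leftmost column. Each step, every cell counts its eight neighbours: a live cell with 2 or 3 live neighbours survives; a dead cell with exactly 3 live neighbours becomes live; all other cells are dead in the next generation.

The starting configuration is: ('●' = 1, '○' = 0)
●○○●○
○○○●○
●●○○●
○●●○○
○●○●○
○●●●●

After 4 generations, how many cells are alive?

6

gen 0: ●○○●○
○○○●○
●●○○●
○●●○○
○●○●○
○●●●●
gen 1: ●●○○○
○●●●○
●●○●●
○○○●●
○○○○●
○●○○○
gen 2: ●○○○○
○○○●○
○●○○○
○○●○○
●○○●●
○●○○○
gen 3: ○○○○○
○○○○○
○○●○○
●●●●●
●●●●●
○●○○○
gen 4: ○○○○○
○○○○○
●○●○●
○○○○○
○○○○○
○●○●●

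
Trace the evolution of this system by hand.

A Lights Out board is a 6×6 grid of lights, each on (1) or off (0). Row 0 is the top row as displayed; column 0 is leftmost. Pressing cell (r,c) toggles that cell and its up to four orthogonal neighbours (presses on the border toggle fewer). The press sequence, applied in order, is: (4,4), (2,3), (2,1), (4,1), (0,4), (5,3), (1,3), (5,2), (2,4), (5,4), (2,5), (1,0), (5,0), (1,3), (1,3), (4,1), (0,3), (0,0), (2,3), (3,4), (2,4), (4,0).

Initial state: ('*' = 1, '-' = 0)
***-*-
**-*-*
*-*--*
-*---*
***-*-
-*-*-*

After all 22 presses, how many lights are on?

[0] ***-*-
**-*-*
*-*--*
-*---*
***-*-
-*-*-*
[1] ***-*-
**-*-*
*-*--*
-*--**
****-*
-*-***
[2] ***-*-
**---*
*--***
-*-***
****-*
-*-***
[3] ***-*-
*----*
-*****
---***
****-*
-*-***
[4] ***-*-
*----*
-*****
-*-***
---*-*
---***
[5] ****-*
*---**
-*****
-*-***
---*-*
---***
[6] ****-*
*---**
-*****
-*-***
-----*
--*--*
[7] ***--*
*-**-*
-**-**
-*-***
-----*
--*--*
[8] ***--*
*-**-*
-**-**
-*-***
--*--*
-*-*-*
[9] ***--*
*-****
-***--
-*-*-*
--*--*
-*-*-*
[10] ***--*
*-****
-***--
-*-*-*
--*-**
-*--*-
[11] ***--*
*-***-
-*****
-*-*--
--*-**
-*--*-
[12] -**--*
-****-
******
-*-*--
--*-**
-*--*-
[13] -**--*
-****-
******
-*-*--
*-*-**
*---*-
[14] -***-*
-*----
***-**
-*-*--
*-*-**
*---*-
[15] -**--*
-****-
******
-*-*--
*-*-**
*---*-
[16] -**--*
-****-
******
---*--
-*--**
**--*-
[17] -*-***
-**-*-
******
---*--
-*--**
**--*-
[18] *--***
***-*-
******
---*--
-*--**
**--*-
[19] *--***
*****-
**---*
------
-*--**
**--*-
[20] *--***
*****-
**--**
---***
-*---*
**--*-
[21] *--***
****--
**-*--
---*-*
-*---*
**--*-
[22] *--***
****--
**-*--
*--*-*
*----*
-*--*-

18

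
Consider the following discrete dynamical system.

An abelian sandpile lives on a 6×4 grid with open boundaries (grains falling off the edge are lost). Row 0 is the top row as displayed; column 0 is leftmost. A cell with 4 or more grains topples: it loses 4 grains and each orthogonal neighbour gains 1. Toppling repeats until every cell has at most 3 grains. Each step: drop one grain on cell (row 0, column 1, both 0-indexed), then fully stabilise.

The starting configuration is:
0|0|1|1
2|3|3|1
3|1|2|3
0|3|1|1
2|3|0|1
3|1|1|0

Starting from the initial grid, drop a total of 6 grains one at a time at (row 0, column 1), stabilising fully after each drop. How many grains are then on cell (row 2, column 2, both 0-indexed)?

[0] 0|0|1|1
2|3|3|1
3|1|2|3
0|3|1|1
2|3|0|1
3|1|1|0
[1] 0|1|1|1
2|3|3|1
3|1|2|3
0|3|1|1
2|3|0|1
3|1|1|0
[2] 0|2|1|1
2|3|3|1
3|1|2|3
0|3|1|1
2|3|0|1
3|1|1|0
[3] 0|3|1|1
2|3|3|1
3|1|2|3
0|3|1|1
2|3|0|1
3|1|1|0
[4] 1|1|3|1
3|1|0|2
3|2|3|3
0|3|1|1
2|3|0|1
3|1|1|0
[5] 1|2|3|1
3|1|0|2
3|2|3|3
0|3|1|1
2|3|0|1
3|1|1|0
[6] 1|3|3|1
3|1|0|2
3|2|3|3
0|3|1|1
2|3|0|1
3|1|1|0

3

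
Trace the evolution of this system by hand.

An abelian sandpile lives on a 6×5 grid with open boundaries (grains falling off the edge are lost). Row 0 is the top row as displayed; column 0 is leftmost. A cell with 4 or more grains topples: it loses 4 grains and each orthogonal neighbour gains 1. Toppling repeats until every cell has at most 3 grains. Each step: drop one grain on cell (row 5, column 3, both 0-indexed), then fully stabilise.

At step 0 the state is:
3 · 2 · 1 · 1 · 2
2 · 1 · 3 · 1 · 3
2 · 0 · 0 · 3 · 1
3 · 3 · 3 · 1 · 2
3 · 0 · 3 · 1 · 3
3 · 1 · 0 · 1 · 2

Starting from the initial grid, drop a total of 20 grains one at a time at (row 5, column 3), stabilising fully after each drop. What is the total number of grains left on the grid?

56

k=0  3 · 2 · 1 · 1 · 2
2 · 1 · 3 · 1 · 3
2 · 0 · 0 · 3 · 1
3 · 3 · 3 · 1 · 2
3 · 0 · 3 · 1 · 3
3 · 1 · 0 · 1 · 2
k=1  3 · 2 · 1 · 1 · 2
2 · 1 · 3 · 1 · 3
2 · 0 · 0 · 3 · 1
3 · 3 · 3 · 1 · 2
3 · 0 · 3 · 1 · 3
3 · 1 · 0 · 2 · 2
k=2  3 · 2 · 1 · 1 · 2
2 · 1 · 3 · 1 · 3
2 · 0 · 0 · 3 · 1
3 · 3 · 3 · 1 · 2
3 · 0 · 3 · 1 · 3
3 · 1 · 0 · 3 · 2
k=3  3 · 2 · 1 · 1 · 2
2 · 1 · 3 · 1 · 3
2 · 0 · 0 · 3 · 1
3 · 3 · 3 · 1 · 2
3 · 0 · 3 · 2 · 3
3 · 1 · 1 · 0 · 3
k=4  3 · 2 · 1 · 1 · 2
2 · 1 · 3 · 1 · 3
2 · 0 · 0 · 3 · 1
3 · 3 · 3 · 1 · 2
3 · 0 · 3 · 2 · 3
3 · 1 · 1 · 1 · 3
k=5  3 · 2 · 1 · 1 · 2
2 · 1 · 3 · 1 · 3
2 · 0 · 0 · 3 · 1
3 · 3 · 3 · 1 · 2
3 · 0 · 3 · 2 · 3
3 · 1 · 1 · 2 · 3
k=6  3 · 2 · 1 · 1 · 2
2 · 1 · 3 · 1 · 3
2 · 0 · 0 · 3 · 1
3 · 3 · 3 · 1 · 2
3 · 0 · 3 · 2 · 3
3 · 1 · 1 · 3 · 3
k=7  3 · 2 · 1 · 1 · 2
2 · 1 · 3 · 1 · 3
3 · 1 · 1 · 3 · 1
1 · 1 · 1 · 3 · 3
1 · 3 · 1 · 1 · 1
0 · 2 · 3 · 2 · 1
k=8  3 · 2 · 1 · 1 · 2
2 · 1 · 3 · 1 · 3
3 · 1 · 1 · 3 · 1
1 · 1 · 1 · 3 · 3
1 · 3 · 1 · 1 · 1
0 · 2 · 3 · 3 · 1
k=9  3 · 2 · 1 · 1 · 2
2 · 1 · 3 · 1 · 3
3 · 1 · 1 · 3 · 1
1 · 1 · 1 · 3 · 3
1 · 3 · 2 · 2 · 1
0 · 3 · 0 · 1 · 2
k=10  3 · 2 · 1 · 1 · 2
2 · 1 · 3 · 1 · 3
3 · 1 · 1 · 3 · 1
1 · 1 · 1 · 3 · 3
1 · 3 · 2 · 2 · 1
0 · 3 · 0 · 2 · 2
k=11  3 · 2 · 1 · 1 · 2
2 · 1 · 3 · 1 · 3
3 · 1 · 1 · 3 · 1
1 · 1 · 1 · 3 · 3
1 · 3 · 2 · 2 · 1
0 · 3 · 0 · 3 · 2
k=12  3 · 2 · 1 · 1 · 2
2 · 1 · 3 · 1 · 3
3 · 1 · 1 · 3 · 1
1 · 1 · 1 · 3 · 3
1 · 3 · 2 · 3 · 1
0 · 3 · 1 · 0 · 3
k=13  3 · 2 · 1 · 1 · 2
2 · 1 · 3 · 1 · 3
3 · 1 · 1 · 3 · 1
1 · 1 · 1 · 3 · 3
1 · 3 · 2 · 3 · 1
0 · 3 · 1 · 1 · 3
k=14  3 · 2 · 1 · 1 · 2
2 · 1 · 3 · 1 · 3
3 · 1 · 1 · 3 · 1
1 · 1 · 1 · 3 · 3
1 · 3 · 2 · 3 · 1
0 · 3 · 1 · 2 · 3
k=15  3 · 2 · 1 · 1 · 2
2 · 1 · 3 · 1 · 3
3 · 1 · 1 · 3 · 1
1 · 1 · 1 · 3 · 3
1 · 3 · 2 · 3 · 1
0 · 3 · 1 · 3 · 3
k=16  3 · 2 · 1 · 1 · 2
2 · 1 · 3 · 2 · 3
3 · 1 · 2 · 0 · 3
1 · 1 · 2 · 2 · 1
1 · 3 · 3 · 2 · 0
0 · 3 · 2 · 2 · 1
k=17  3 · 2 · 1 · 1 · 2
2 · 1 · 3 · 2 · 3
3 · 1 · 2 · 0 · 3
1 · 1 · 2 · 2 · 1
1 · 3 · 3 · 2 · 0
0 · 3 · 2 · 3 · 1
k=18  3 · 2 · 1 · 1 · 2
2 · 1 · 3 · 2 · 3
3 · 1 · 2 · 0 · 3
1 · 1 · 2 · 2 · 1
1 · 3 · 3 · 3 · 0
0 · 3 · 3 · 0 · 2
k=19  3 · 2 · 1 · 1 · 2
2 · 1 · 3 · 2 · 3
3 · 1 · 2 · 0 · 3
1 · 1 · 2 · 2 · 1
1 · 3 · 3 · 3 · 0
0 · 3 · 3 · 1 · 2
k=20  3 · 2 · 1 · 1 · 2
2 · 1 · 3 · 2 · 3
3 · 1 · 2 · 0 · 3
1 · 1 · 2 · 2 · 1
1 · 3 · 3 · 3 · 0
0 · 3 · 3 · 2 · 2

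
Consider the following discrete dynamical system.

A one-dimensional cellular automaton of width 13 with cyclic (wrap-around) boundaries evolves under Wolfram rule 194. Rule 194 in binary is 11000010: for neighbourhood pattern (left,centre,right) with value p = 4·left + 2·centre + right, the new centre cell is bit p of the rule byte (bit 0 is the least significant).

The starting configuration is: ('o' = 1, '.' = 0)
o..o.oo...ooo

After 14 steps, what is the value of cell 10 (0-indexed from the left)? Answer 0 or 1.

0

step 0: o..o.oo...ooo
step 1: o.o...o..o.oo
step 2: o....o..o...o
step 3: o...o..o...o.
step 4: ...o..o...o..
step 5: ..o..o...o...
step 6: .o..o...o....
step 7: o..o...o.....
step 8: ..o...o.....o
step 9: .o...o.....o.
step 10: o...o.....o..
step 11: ...o.....o..o
step 12: ..o.....o..o.
step 13: .o.....o..o..
step 14: o.....o..o...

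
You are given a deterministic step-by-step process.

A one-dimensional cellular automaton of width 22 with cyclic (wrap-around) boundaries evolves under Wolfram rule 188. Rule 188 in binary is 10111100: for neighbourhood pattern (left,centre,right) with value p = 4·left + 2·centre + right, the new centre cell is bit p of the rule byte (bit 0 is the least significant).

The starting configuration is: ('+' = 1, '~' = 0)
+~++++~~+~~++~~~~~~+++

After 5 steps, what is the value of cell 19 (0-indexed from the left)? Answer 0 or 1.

1

k=0  +~++++~~+~~++~~~~~~+++
k=1  ~++++~+~++~+~+~~~~~+++
k=2  ++++~++++~+++++~~~~++~
k=3  +++~++++~+++++~+~~~+~+
k=4  ++~++++~+++++~+++~~+++
k=5  +~++++~+++++~+++~+~+++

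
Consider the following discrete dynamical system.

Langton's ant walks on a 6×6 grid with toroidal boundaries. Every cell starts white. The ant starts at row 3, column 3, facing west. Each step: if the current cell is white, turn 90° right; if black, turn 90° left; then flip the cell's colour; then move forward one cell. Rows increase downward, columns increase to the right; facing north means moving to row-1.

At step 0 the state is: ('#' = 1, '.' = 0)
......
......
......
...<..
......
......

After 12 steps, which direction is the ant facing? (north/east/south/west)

west

gen 0: ......
......
......
...<..
......
......
gen 1: ......
......
...^..
...#..
......
......
gen 2: ......
......
...#>.
...#..
......
......
gen 3: ......
......
...##.
...#v.
......
......
gen 4: ......
......
...##.
...<#.
......
......
gen 5: ......
......
...##.
....#.
...v..
......
gen 6: ......
......
...##.
....#.
..<#..
......
gen 7: ......
......
...##.
..^.#.
..##..
......
gen 8: ......
......
...##.
..#>#.
..##..
......
gen 9: ......
......
...##.
..###.
..#v..
......
gen 10: ......
......
...##.
..###.
..#.>.
......
gen 11: ......
......
...##.
..###.
..#.#.
....v.
gen 12: ......
......
...##.
..###.
..#.#.
...<#.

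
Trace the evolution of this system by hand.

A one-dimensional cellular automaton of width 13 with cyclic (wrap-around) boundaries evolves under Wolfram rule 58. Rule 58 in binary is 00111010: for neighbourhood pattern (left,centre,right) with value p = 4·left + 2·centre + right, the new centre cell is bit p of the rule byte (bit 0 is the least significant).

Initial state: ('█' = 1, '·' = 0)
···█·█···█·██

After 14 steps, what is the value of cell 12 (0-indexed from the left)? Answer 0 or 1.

t=0: ···█·█···█·██
t=1: █·█·█·█·█·██·
t=2: ·█·█·█·█·██·█
t=3: █·█·█·█·██·█·
t=4: ·█·█·█·██·█·█
t=5: █·█·█·██·█·█·
t=6: ·█·█·██·█·█·█
t=7: █·█·██·█·█·█·
t=8: ·█·██·█·█·█·█
t=9: █·██·█·█·█·█·
t=10: ·██·█·█·█·█·█
t=11: ██·█·█·█·█·█·
t=12: █·█·█·█·█·█·█
t=13: ·█·█·█·█·█·██
t=14: █·█·█·█·█·██·

0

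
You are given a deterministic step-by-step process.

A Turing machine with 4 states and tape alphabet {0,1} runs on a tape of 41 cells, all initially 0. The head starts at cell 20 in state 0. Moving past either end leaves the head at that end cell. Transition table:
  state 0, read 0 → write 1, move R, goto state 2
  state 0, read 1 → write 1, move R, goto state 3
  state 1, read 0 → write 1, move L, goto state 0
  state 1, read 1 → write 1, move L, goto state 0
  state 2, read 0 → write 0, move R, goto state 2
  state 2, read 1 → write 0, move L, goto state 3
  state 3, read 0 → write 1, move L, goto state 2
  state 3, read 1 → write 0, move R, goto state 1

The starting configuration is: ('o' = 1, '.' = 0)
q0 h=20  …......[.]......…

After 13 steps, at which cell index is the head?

33

gen 0: q0 h=20  …......[.]......…
gen 1: q2 h=21  ….....o[.]......…
gen 2: q2 h=22  …....o.[.]......…
gen 3: q2 h=23  …...o..[.]......…
gen 4: q2 h=24  …..o...[.]......…
gen 5: q2 h=25  ….o....[.]......…
gen 6: q2 h=26  …o.....[.]......…
gen 7: q2 h=27  …......[.]......…
gen 8: q2 h=28  …......[.]......…
gen 9: q2 h=29  …......[.]......…
gen 10: q2 h=30  …......[.]......…
gen 11: q2 h=31  …......[.]......…
gen 12: q2 h=32  …......[.]......…
gen 13: q2 h=33  …......[.]......…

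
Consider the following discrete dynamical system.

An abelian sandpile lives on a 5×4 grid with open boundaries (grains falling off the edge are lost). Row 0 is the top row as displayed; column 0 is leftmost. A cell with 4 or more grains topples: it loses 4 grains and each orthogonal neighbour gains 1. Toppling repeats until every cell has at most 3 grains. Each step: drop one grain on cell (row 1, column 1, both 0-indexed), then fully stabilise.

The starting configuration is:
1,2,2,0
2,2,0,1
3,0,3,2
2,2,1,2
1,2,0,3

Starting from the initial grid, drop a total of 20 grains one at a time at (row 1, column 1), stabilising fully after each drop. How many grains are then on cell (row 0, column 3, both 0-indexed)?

step 0: 1,2,2,0
2,2,0,1
3,0,3,2
2,2,1,2
1,2,0,3
step 1: 1,2,2,0
2,3,0,1
3,0,3,2
2,2,1,2
1,2,0,3
step 2: 1,3,2,0
3,0,1,1
3,1,3,2
2,2,1,2
1,2,0,3
step 3: 1,3,2,0
3,1,1,1
3,1,3,2
2,2,1,2
1,2,0,3
step 4: 1,3,2,0
3,2,1,1
3,1,3,2
2,2,1,2
1,2,0,3
step 5: 1,3,2,0
3,3,1,1
3,1,3,2
2,2,1,2
1,2,0,3
step 6: 3,0,3,0
1,2,2,1
0,3,3,2
3,2,1,2
1,2,0,3
step 7: 3,0,3,0
1,3,2,1
0,3,3,2
3,2,1,2
1,2,0,3
step 8: 3,2,0,1
2,2,1,2
1,1,1,3
3,3,2,2
1,2,0,3
step 9: 3,2,0,1
2,3,1,2
1,1,1,3
3,3,2,2
1,2,0,3
step 10: 3,3,0,1
3,0,2,2
1,2,1,3
3,3,2,2
1,2,0,3
step 11: 3,3,0,1
3,1,2,2
1,2,1,3
3,3,2,2
1,2,0,3
step 12: 3,3,0,1
3,2,2,2
1,2,1,3
3,3,2,2
1,2,0,3
step 13: 3,3,0,1
3,3,2,2
1,2,1,3
3,3,2,2
1,2,0,3
step 14: 1,1,1,1
1,2,3,2
2,3,1,3
3,3,2,2
1,2,0,3
step 15: 1,1,1,1
1,3,3,2
2,3,1,3
3,3,2,2
1,2,0,3
step 16: 1,2,2,1
3,2,0,3
0,2,3,3
1,1,3,2
2,3,0,3
step 17: 1,2,2,1
3,3,0,3
0,2,3,3
1,1,3,2
2,3,0,3
step 18: 2,3,2,1
0,1,1,3
1,3,3,3
1,1,3,2
2,3,0,3
step 19: 2,3,2,1
0,2,1,3
1,3,3,3
1,1,3,2
2,3,0,3
step 20: 2,3,2,1
0,3,1,3
1,3,3,3
1,1,3,2
2,3,0,3

1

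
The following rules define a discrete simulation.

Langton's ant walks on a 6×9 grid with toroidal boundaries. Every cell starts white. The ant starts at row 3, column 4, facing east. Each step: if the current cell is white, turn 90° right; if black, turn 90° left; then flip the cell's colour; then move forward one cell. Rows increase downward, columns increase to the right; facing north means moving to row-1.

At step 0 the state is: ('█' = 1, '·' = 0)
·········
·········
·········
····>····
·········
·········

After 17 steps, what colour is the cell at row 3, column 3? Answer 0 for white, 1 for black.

gen 0: ·········
·········
·········
····>····
·········
·········
gen 1: ·········
·········
·········
····█····
····v····
·········
gen 2: ·········
·········
·········
····█····
···<█····
·········
gen 3: ·········
·········
·········
···^█····
···██····
·········
gen 4: ·········
·········
·········
···█>····
···██····
·········
gen 5: ·········
·········
····^····
···█·····
···██····
·········
gen 6: ·········
·········
····█>···
···█·····
···██····
·········
gen 7: ·········
·········
····██···
···█·v···
···██····
·········
gen 8: ·········
·········
····██···
···█<█···
···██····
·········
gen 9: ·········
·········
····^█···
···███···
···██····
·········
gen 10: ·········
·········
···<·█···
···███···
···██····
·········
gen 11: ·········
···^·····
···█·█···
···███···
···██····
·········
gen 12: ·········
···█>····
···█·█···
···███···
···██····
·········
gen 13: ·········
···██····
···█v█···
···███···
···██····
·········
gen 14: ·········
···██····
···<██···
···███···
···██····
·········
gen 15: ·········
···██····
····██···
···v██···
···██····
·········
gen 16: ·········
···██····
····██···
····>█···
···██····
·········
gen 17: ·········
···██····
····^█···
·····█···
···██····
·········

0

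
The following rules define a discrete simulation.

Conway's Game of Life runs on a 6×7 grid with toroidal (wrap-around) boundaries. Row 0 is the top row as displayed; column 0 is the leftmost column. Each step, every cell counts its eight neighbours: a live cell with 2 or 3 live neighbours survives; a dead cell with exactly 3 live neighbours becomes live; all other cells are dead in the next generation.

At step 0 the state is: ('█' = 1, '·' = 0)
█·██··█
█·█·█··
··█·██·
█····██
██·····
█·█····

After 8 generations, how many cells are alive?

0) █·██··█
█·█·█··
··█·██·
█····██
██·····
█·█····
1) █·█···█
█·█·█··
█···█··
█···██·
·······
··██···
2) █·█···█
█····█·
█···█··
····███
···██··
·███···
3) █·██··█
█····█·
█···█··
······█
·······
██··█··
4) ··████·
█··███·
█····█·
·······
█······
████··█
5) ·······
·██····
·····█·
······█
█·█···█
█····██
6) ██····█
·······
·······
█····██
·█·····
██···█·
7) ·█····█
█······
······█
█·····█
·█···█·
··█····
8) ██·····
█·····█
······█
█····██
██····█
███····

14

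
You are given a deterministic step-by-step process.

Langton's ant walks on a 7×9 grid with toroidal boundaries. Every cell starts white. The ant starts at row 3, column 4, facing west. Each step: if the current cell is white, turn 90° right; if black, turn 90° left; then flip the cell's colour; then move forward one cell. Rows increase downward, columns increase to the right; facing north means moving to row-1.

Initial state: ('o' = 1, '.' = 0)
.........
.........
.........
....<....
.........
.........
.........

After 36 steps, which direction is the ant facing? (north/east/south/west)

east

[0] .........
.........
.........
....<....
.........
.........
.........
[1] .........
.........
....^....
....o....
.........
.........
.........
[2] .........
.........
....o>...
....o....
.........
.........
.........
[3] .........
.........
....oo...
....ov...
.........
.........
.........
[4] .........
.........
....oo...
....<o...
.........
.........
.........
[5] .........
.........
....oo...
.....o...
....v....
.........
.........
[6] .........
.........
....oo...
.....o...
...<o....
.........
.........
[7] .........
.........
....oo...
...^.o...
...oo....
.........
.........
[8] .........
.........
....oo...
...o>o...
...oo....
.........
.........
[9] .........
.........
....oo...
...ooo...
...ov....
.........
.........
[10] .........
.........
....oo...
...ooo...
...o.>...
.........
.........
[11] .........
.........
....oo...
...ooo...
...o.o...
.....v...
.........
[12] .........
.........
....oo...
...ooo...
...o.o...
....<o...
.........
[13] .........
.........
....oo...
...ooo...
...o^o...
....oo...
.........
[14] .........
.........
....oo...
...ooo...
...oo>...
....oo...
.........
[15] .........
.........
....oo...
...oo^...
...oo....
....oo...
.........
[16] .........
.........
....oo...
...o<....
...oo....
....oo...
.........
[17] .........
.........
....oo...
...o.....
...ov....
....oo...
.........
[18] .........
.........
....oo...
...o.....
...o.>...
....oo...
.........
[19] .........
.........
....oo...
...o.....
...o.o...
....ov...
.........
[20] .........
.........
....oo...
...o.....
...o.o...
....o.>..
.........
[21] .........
.........
....oo...
...o.....
...o.o...
....o.o..
......v..
[22] .........
.........
....oo...
...o.....
...o.o...
....o.o..
.....<o..
[23] .........
.........
....oo...
...o.....
...o.o...
....o^o..
.....oo..
[24] .........
.........
....oo...
...o.....
...o.o...
....oo>..
.....oo..
[25] .........
.........
....oo...
...o.....
...o.o^..
....oo...
.....oo..
[26] .........
.........
....oo...
...o.....
...o.oo>.
....oo...
.....oo..
[27] .........
.........
....oo...
...o.....
...o.ooo.
....oo.v.
.....oo..
[28] .........
.........
....oo...
...o.....
...o.ooo.
....oo<o.
.....oo..
[29] .........
.........
....oo...
...o.....
...o.o^o.
....oooo.
.....oo..
[30] .........
.........
....oo...
...o.....
...o.<.o.
....oooo.
.....oo..
[31] .........
.........
....oo...
...o.....
...o...o.
....ovoo.
.....oo..
[32] .........
.........
....oo...
...o.....
...o...o.
....o.>o.
.....oo..
[33] .........
.........
....oo...
...o.....
...o..^o.
....o..o.
.....oo..
[34] .........
.........
....oo...
...o.....
...o..o>.
....o..o.
.....oo..
[35] .........
.........
....oo...
...o...^.
...o..o..
....o..o.
.....oo..
[36] .........
.........
....oo...
...o...o>
...o..o..
....o..o.
.....oo..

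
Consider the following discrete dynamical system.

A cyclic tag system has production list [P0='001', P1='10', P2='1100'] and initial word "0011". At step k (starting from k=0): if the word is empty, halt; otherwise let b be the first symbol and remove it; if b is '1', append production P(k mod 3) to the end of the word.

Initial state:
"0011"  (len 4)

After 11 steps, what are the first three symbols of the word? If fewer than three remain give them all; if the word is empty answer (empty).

gen 0: "0011"  (len 4)
gen 1: "011"  (len 3)
gen 2: "11"  (len 2)
gen 3: "11100"  (len 5)
gen 4: "1100001"  (len 7)
gen 5: "10000110"  (len 8)
gen 6: "00001101100"  (len 11)
gen 7: "0001101100"  (len 10)
gen 8: "001101100"  (len 9)
gen 9: "01101100"  (len 8)
gen 10: "1101100"  (len 7)
gen 11: "10110010"  (len 8)

101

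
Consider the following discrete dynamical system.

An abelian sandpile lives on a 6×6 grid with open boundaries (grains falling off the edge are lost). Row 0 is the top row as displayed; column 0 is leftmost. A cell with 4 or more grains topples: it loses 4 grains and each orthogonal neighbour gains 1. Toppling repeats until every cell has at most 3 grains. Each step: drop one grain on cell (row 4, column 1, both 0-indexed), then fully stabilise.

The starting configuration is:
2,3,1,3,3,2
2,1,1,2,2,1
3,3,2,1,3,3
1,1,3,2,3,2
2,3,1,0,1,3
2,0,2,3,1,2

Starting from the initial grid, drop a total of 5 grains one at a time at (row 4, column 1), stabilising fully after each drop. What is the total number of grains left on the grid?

74

0) 2,3,1,3,3,2
2,1,1,2,2,1
3,3,2,1,3,3
1,1,3,2,3,2
2,3,1,0,1,3
2,0,2,3,1,2
1) 2,3,1,3,3,2
2,1,1,2,2,1
3,3,2,1,3,3
1,2,3,2,3,2
3,0,2,0,1,3
2,1,2,3,1,2
2) 2,3,1,3,3,2
2,1,1,2,2,1
3,3,2,1,3,3
1,2,3,2,3,2
3,1,2,0,1,3
2,1,2,3,1,2
3) 2,3,1,3,3,2
2,1,1,2,2,1
3,3,2,1,3,3
1,2,3,2,3,2
3,2,2,0,1,3
2,1,2,3,1,2
4) 2,3,1,3,3,2
2,1,1,2,2,1
3,3,2,1,3,3
1,2,3,2,3,2
3,3,2,0,1,3
2,1,2,3,1,2
5) 2,3,1,3,3,2
2,1,1,2,2,1
3,3,2,1,3,3
2,3,3,2,3,2
0,1,3,0,1,3
3,2,2,3,1,2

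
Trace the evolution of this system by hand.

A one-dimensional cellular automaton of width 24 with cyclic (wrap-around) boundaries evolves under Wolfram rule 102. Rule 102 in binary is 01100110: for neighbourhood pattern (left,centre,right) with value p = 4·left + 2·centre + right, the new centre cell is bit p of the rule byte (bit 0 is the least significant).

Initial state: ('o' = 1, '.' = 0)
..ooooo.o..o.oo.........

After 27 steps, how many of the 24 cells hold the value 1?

0) ..ooooo.o..o.oo.........
1) .o....ooo.ooo.o.........
2) oo...o..oo..ooo.........
3) .o..oo.o.o.o..o........o
4) oo.o.ooooooo.oo.......oo
5) .oooo......oo.o......o..
6) o...o.....o.ooo.....oo..
7) o..oo....ooo..o....o.o.o
8) o.o.o...o..o.oo...ooooo.
9) ooooo..oo.ooo.o..o....oo
10) ....o.o.oo..ooo.oo...o..
11) ...ooooo.o.o..oo.o..oo..
12) ..o....ooooo.o.ooo.o.o..
13) .oo...o....oooo..ooooo..
14) o.o..oo...o...o.o....o..
15) ooo.o.o..oo..oooo...oo.o
16) ..ooooo.o.o.o...o..o.oo.
17) .o....ooooooo..oo.ooo.o.
18) oo...o......o.o.oo..ooo.
19) .o..oo.....ooooo.o.o..oo
20) oo.o.o....o....ooooo.o.o
21) .ooooo...oo...o....oooo.
22) o....o..o.o..oo...o...o.
23) o...oo.oooo.o.o..oo..ooo
24) o..o.oo...ooooo.o.o.o...
25) o.ooo.o..o....ooooooo..o
26) oo..ooo.oo...o......o.o.
27) .o.o..oo.o..oo.....ooooo

12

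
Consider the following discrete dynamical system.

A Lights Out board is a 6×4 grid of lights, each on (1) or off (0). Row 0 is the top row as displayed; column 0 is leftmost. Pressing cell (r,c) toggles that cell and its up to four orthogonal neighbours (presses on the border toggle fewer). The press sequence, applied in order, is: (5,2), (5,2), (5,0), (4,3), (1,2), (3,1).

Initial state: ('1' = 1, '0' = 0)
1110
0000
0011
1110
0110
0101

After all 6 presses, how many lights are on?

11

k=0  1110
0000
0011
1110
0110
0101
k=1  1110
0000
0011
1110
0100
0010
k=2  1110
0000
0011
1110
0110
0101
k=3  1110
0000
0011
1110
1110
1001
k=4  1110
0000
0011
1111
1101
1000
k=5  1100
0111
0001
1111
1101
1000
k=6  1100
0111
0101
0001
1001
1000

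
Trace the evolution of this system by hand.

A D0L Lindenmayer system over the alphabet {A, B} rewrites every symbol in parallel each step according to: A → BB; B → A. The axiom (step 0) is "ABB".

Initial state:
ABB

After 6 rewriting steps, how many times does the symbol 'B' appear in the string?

16

t=0: ABB
t=1: BBAA
t=2: AABBBB
t=3: BBBBAAAA
t=4: AAAABBBBBBBB
t=5: BBBBBBBBAAAAAAAA
t=6: AAAAAAAABBBBBBBBBBBBBBBB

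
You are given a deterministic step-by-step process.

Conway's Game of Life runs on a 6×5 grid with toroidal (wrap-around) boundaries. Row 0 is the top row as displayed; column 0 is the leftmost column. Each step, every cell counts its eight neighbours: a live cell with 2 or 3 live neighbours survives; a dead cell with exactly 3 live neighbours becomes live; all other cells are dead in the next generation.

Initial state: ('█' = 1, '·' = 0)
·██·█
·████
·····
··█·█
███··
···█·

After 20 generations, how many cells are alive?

step 0: ·██·█
·████
·····
··█·█
███··
···█·
step 1: ·█··█
·█··█
██··█
█·██·
███·█
···██
step 2: ··█·█
·████
·····
·····
·····
·····
step 3: ███·█
███·█
··██·
·····
·····
·····
step 4: ··█·█
·····
█·███
·····
·····
██···
step 5: ██···
███··
···██
···██
·····
██···
step 6: ····█
··██·
·█···
···██
█···█
██···
step 7: █████
··██·
····█
···██
·█·█·
·█···
step 8: █···█
·····
··█·█
█·███
█··██
·····
step 9: ·····
█··██
███·█
··█··
███··
···█·
step 10: ···█·
··██·
··█··
····█
·███·
·██··
step 11: ·█·█·
··██·
··█··
·█···
██·█·
·█···
step 12: ·█·█·
·█·█·
·███·
██···
██···
·█··█
step 13: ·█·██
██·██
···██
····█
··█·█
·█··█
step 14: ·█···
·█···
··█··
█···█
····█
·█··█
step 15: ·██··
·██··
██···
█··██
···██
·····
step 16: ·██··
·····
···█·
·███·
█··█·
··██·
step 17: ·███·
··█··
···█·
·█·█·
·····
···██
step 18: ·█··█
·█···
···█·
··█··
··███
···██
step 19: ··███
█·█··
··█··
··█·█
··█·█
·····
step 20: ·████
··█·█
··█··
·██··
·····
··█·█

11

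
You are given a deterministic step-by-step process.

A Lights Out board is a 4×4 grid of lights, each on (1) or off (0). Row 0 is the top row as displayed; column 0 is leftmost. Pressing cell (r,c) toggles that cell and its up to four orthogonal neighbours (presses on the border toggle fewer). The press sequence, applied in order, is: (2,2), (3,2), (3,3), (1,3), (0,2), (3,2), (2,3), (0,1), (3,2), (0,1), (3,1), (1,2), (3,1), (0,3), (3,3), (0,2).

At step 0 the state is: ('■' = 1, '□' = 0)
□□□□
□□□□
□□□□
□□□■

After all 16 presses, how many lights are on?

[0] □□□□
□□□□
□□□□
□□□■
[1] □□□□
□□■□
□■■■
□□■■
[2] □□□□
□□■□
□■□■
□■□□
[3] □□□□
□□■□
□■□□
□■■■
[4] □□□■
□□□■
□■□■
□■■■
[5] □■■□
□□■■
□■□■
□■■■
[6] □■■□
□□■■
□■■■
□□□□
[7] □■■□
□□■□
□■□□
□□□■
[8] ■□□□
□■■□
□■□□
□□□■
[9] ■□□□
□■■□
□■■□
□■■□
[10] □■■□
□□■□
□■■□
□■■□
[11] □■■□
□□■□
□□■□
■□□□
[12] □■□□
□■□■
□□□□
■□□□
[13] □■□□
□■□■
□■□□
□■■□
[14] □■■■
□■□□
□■□□
□■■□
[15] □■■■
□■□□
□■□■
□■□■
[16] □□□□
□■■□
□■□■
□■□■

6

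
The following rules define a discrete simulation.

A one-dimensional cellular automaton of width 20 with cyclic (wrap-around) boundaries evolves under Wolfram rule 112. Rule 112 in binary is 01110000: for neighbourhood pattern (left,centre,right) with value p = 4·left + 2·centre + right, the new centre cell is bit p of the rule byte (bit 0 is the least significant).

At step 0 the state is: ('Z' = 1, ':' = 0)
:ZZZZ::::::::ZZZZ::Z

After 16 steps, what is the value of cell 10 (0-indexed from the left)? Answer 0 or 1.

0

[0] :ZZZZ::::::::ZZZZ::Z
[1] Z:::ZZ::::::::::ZZ::
[2] :Z:::ZZ::::::::::ZZ:
[3] ::Z:::ZZ::::::::::ZZ
[4] Z::Z:::ZZ::::::::::Z
[5] ZZ::Z:::ZZ::::::::::
[6] :ZZ::Z:::ZZ:::::::::
[7] ::ZZ::Z:::ZZ::::::::
[8] :::ZZ::Z:::ZZ:::::::
[9] ::::ZZ::Z:::ZZ::::::
[10] :::::ZZ::Z:::ZZ:::::
[11] ::::::ZZ::Z:::ZZ::::
[12] :::::::ZZ::Z:::ZZ:::
[13] ::::::::ZZ::Z:::ZZ::
[14] :::::::::ZZ::Z:::ZZ:
[15] ::::::::::ZZ::Z:::ZZ
[16] Z::::::::::ZZ::Z:::Z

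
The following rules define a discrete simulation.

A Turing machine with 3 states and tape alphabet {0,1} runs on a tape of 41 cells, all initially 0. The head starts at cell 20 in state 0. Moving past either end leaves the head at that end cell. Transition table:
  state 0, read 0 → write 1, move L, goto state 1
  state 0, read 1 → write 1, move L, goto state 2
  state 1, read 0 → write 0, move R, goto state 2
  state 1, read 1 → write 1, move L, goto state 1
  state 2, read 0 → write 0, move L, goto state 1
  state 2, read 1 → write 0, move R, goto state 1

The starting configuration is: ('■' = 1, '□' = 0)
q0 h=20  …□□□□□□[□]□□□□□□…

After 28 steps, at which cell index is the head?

step 0: q0 h=20  …□□□□□□[□]□□□□□□…
step 1: q1 h=19  …□□□□□□[□]■□□□□□…
step 2: q2 h=20  …□□□□□□[■]□□□□□□…
step 3: q1 h=21  …□□□□□□[□]□□□□□□…
step 4: q2 h=22  …□□□□□□[□]□□□□□□…
step 5: q1 h=21  …□□□□□□[□]□□□□□□…
step 6: q2 h=22  …□□□□□□[□]□□□□□□…
step 7: q1 h=21  …□□□□□□[□]□□□□□□…
step 8: q2 h=22  …□□□□□□[□]□□□□□□…
step 9: q1 h=21  …□□□□□□[□]□□□□□□…
step 10: q2 h=22  …□□□□□□[□]□□□□□□…
step 11: q1 h=21  …□□□□□□[□]□□□□□□…
step 12: q2 h=22  …□□□□□□[□]□□□□□□…
step 13: q1 h=21  …□□□□□□[□]□□□□□□…
step 14: q2 h=22  …□□□□□□[□]□□□□□□…
step 15: q1 h=21  …□□□□□□[□]□□□□□□…
step 16: q2 h=22  …□□□□□□[□]□□□□□□…
step 17: q1 h=21  …□□□□□□[□]□□□□□□…
step 18: q2 h=22  …□□□□□□[□]□□□□□□…
step 19: q1 h=21  …□□□□□□[□]□□□□□□…
step 20: q2 h=22  …□□□□□□[□]□□□□□□…
step 21: q1 h=21  …□□□□□□[□]□□□□□□…
step 22: q2 h=22  …□□□□□□[□]□□□□□□…
step 23: q1 h=21  …□□□□□□[□]□□□□□□…
step 24: q2 h=22  …□□□□□□[□]□□□□□□…
step 25: q1 h=21  …□□□□□□[□]□□□□□□…
step 26: q2 h=22  …□□□□□□[□]□□□□□□…
step 27: q1 h=21  …□□□□□□[□]□□□□□□…
step 28: q2 h=22  …□□□□□□[□]□□□□□□…

22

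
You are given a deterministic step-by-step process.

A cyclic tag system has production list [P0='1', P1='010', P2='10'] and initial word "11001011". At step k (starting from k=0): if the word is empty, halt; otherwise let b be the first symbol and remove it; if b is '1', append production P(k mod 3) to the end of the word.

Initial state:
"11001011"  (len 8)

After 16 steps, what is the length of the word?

12

gen 0: "11001011"  (len 8)
gen 1: "10010111"  (len 8)
gen 2: "0010111010"  (len 10)
gen 3: "010111010"  (len 9)
gen 4: "10111010"  (len 8)
gen 5: "0111010010"  (len 10)
gen 6: "111010010"  (len 9)
gen 7: "110100101"  (len 9)
gen 8: "10100101010"  (len 11)
gen 9: "010010101010"  (len 12)
gen 10: "10010101010"  (len 11)
gen 11: "0010101010010"  (len 13)
gen 12: "010101010010"  (len 12)
gen 13: "10101010010"  (len 11)
gen 14: "0101010010010"  (len 13)
gen 15: "101010010010"  (len 12)
gen 16: "010100100101"  (len 12)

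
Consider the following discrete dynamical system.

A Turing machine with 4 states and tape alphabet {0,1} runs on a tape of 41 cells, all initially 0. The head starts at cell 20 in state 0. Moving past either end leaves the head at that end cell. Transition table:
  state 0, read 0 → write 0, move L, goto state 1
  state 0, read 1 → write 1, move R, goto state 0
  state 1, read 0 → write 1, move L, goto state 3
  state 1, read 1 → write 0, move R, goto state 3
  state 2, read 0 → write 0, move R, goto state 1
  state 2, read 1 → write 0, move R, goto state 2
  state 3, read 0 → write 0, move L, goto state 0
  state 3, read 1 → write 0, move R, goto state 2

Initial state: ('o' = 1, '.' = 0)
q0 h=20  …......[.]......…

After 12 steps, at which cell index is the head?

0) q0 h=20  …......[.]......…
1) q1 h=19  …......[.]......…
2) q3 h=18  …......[.]o.....…
3) q0 h=17  …......[.].o....…
4) q1 h=16  …......[.]..o...…
5) q3 h=15  …......[.]o..o..…
6) q0 h=14  …......[.].o..o.…
7) q1 h=13  …......[.]..o..o…
8) q3 h=12  …......[.]o..o..…
9) q0 h=11  …......[.].o..o.…
10) q1 h=10  …......[.]..o..o…
11) q3 h= 9  …......[.]o..o..…
12) q0 h= 8  …......[.].o..o.…

8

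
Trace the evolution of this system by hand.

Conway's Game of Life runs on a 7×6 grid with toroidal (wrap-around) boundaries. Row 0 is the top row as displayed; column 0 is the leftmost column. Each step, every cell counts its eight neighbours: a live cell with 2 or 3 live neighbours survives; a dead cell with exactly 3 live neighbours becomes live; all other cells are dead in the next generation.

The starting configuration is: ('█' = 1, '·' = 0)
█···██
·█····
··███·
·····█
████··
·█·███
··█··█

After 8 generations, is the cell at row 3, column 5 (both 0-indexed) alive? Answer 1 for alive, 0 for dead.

1

step 0: █···██
·█····
··███·
·····█
████··
·█·███
··█··█
step 1: ██··██
███···
··███·
█····█
·█·█··
·····█
·██···
step 2: ···█·█
······
··███·
██···█
····██
██····
·██·█·
step 3: ··███·
··█···
██████
███···
····█·
█████·
·█████
step 4: ·····█
█·····
····██
······
····█·
█·····
······
step 5: ······
█···█·
·····█
····██
······
······
······
step 6: ······
·····█
█·····
····██
······
······
······
step 7: ······
······
█···█·
·····█
······
······
······
step 8: ······
······
·····█
·····█
······
······
······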